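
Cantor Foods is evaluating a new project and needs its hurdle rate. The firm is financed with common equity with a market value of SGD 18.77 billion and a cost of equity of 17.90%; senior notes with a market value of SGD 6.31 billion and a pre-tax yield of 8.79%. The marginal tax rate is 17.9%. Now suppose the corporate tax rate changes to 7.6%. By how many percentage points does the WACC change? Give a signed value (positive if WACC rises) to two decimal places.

+0.23 pp

Current WACC:
Total capital V = 18.77 + 6.31 = 25.08.
Equity: weight = 18.77/25.08 = 0.7484; cost = 17.9%.
Senior notes: weight = 6.31/25.08 = 0.2516; after-tax cost = 8.79% × (1 − 17.9%) = 7.2166%.
WACC = 0.7484 × 17.9000% + 0.2516 × 7.2166% = 15.2121%.
After the change:
Total capital V = 18.77 + 6.31 = 25.08.
Equity: weight = 18.77/25.08 = 0.7484; cost = 17.9%.
Senior notes: weight = 6.31/25.08 = 0.2516; after-tax cost = 8.79% × (1 − 7.6%) = 8.1220%.
WACC = 0.7484 × 17.9000% + 0.2516 × 8.1220% = 15.4399%.
Change in WACC = 15.4399% − 15.2121% = 0.2278 pp.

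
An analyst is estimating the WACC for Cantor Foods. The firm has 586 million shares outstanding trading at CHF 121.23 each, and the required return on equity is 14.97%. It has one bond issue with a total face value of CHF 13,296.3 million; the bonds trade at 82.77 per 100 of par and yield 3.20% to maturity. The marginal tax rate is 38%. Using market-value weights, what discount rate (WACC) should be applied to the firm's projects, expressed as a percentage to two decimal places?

13.23%

Market value of equity E = 121.23 × 586m = 71040.78m. Market value of debt D = 13296.3m × 82.77/100 = 11005.34751m.
Total capital V = 71040.78 + 11005.34751 = 82046.12751.
Equity: weight = 71040.78/82046.12751 = 0.8659; cost = 14.97%.
Bonds outstanding: weight = 11005.34751/82046.12751 = 0.1341; after-tax cost = 3.2% × (1 − 38%) = 1.9840%.
WACC = 0.8659 × 14.9700% + 0.1341 × 1.9840% = 13.2281%.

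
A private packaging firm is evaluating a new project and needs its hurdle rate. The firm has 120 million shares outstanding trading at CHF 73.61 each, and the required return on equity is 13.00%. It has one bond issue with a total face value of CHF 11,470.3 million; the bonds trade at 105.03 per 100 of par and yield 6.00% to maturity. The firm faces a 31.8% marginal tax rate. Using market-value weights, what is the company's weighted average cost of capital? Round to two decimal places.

7.86%

Market value of equity E = 73.61 × 120m = 8833.2m. Market value of debt D = 11470.3m × 105.03/100 = 12047.25609m.
Total capital V = 8833.2 + 12047.25609 = 20880.45609.
Equity: weight = 8833.2/20880.45609 = 0.4230; cost = 13%.
Bonds outstanding: weight = 12047.25609/20880.45609 = 0.5770; after-tax cost = 6% × (1 − 31.8%) = 4.0920%.
WACC = 0.4230 × 13.0000% + 0.5770 × 4.0920% = 7.8604%.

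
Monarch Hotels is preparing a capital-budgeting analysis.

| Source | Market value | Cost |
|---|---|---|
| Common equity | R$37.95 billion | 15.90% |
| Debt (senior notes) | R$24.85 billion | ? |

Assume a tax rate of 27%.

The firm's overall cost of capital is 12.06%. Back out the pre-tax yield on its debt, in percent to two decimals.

Total capital V = 37.95 + 24.85 = 62.8.
Equity weight = 37.95/62.8 = 0.6043.
Senior notes weight = 24.85/62.8 = 0.3957.
Equity contribution = 0.6043 × 15.9% = 9.6084%.
Remaining for debt = 12.06% − 9.6084% = 2.4516%.
Rd × (1 − 27%) × 0.3957 = 2.4516%  ⇒  Rd = 8.4873%.

8.49%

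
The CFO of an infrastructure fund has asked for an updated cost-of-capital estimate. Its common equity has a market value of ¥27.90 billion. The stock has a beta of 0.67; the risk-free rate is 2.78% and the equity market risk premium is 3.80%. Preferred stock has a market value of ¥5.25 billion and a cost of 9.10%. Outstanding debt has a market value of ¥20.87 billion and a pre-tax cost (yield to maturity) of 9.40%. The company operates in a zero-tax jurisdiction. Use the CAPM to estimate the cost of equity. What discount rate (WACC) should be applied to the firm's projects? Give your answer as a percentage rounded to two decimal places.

Cost of equity via CAPM: Re = 2.78% + 0.67 × 3.8% = 5.3260%.
Total capital V = 27.9 + 5.25 + 20.87 = 54.02.
Equity: weight = 27.9/54.02 = 0.5165; cost = 5.326%.
Preferred: weight = 5.25/54.02 = 0.0972; cost = 9.1%.
Debt: weight = 20.87/54.02 = 0.3863; after-tax cost = 9.4% × (1 − 0%) = 9.4000%.
WACC = 0.5165 × 5.3260% + 0.0972 × 9.1000% + 0.3863 × 9.4000% = 7.2667%.

7.27%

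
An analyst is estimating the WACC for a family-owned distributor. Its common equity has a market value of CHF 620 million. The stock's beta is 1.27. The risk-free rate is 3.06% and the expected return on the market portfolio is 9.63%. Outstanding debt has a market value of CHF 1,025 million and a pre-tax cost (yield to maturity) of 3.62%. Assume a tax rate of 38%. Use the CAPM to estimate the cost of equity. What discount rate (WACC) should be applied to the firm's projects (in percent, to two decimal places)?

5.70%

Market risk premium = 9.63% − 3.06% = 6.57%.
Cost of equity via CAPM: Re = 3.06% + 1.27 × 6.57% = 11.4039%.
Total capital V = 620 + 1025 = 1645.
Equity: weight = 620/1645 = 0.3769; cost = 11.4039%.
Debt: weight = 1025/1645 = 0.6231; after-tax cost = 3.62% × (1 − 38%) = 2.2444%.
WACC = 0.3769 × 11.4039% + 0.6231 × 2.2444% = 5.6966%.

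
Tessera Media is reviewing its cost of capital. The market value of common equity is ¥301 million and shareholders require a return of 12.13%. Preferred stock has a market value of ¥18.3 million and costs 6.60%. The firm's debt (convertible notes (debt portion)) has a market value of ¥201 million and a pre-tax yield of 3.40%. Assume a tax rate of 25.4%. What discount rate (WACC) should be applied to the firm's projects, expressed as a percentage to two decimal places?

8.23%

Total capital V = 301 + 18.3 + 201 = 520.3.
Equity: weight = 301/520.3 = 0.5785; cost = 12.13%.
Preferred: weight = 18.3/520.3 = 0.0352; cost = 6.6%.
Convertible notes (debt portion): weight = 201/520.3 = 0.3863; after-tax cost = 3.4% × (1 − 25.4%) = 2.5364%.
WACC = 0.5785 × 12.1300% + 0.0352 × 6.6000% + 0.3863 × 2.5364% = 8.2293%.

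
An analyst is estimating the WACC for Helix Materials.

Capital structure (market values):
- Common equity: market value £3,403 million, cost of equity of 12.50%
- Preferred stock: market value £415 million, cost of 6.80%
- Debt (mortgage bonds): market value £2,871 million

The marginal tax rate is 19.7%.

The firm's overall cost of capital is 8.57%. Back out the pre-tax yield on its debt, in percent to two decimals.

Total capital V = 3403 + 415 + 2871 = 6689.
Equity weight = 3403/6689 = 0.5087.
Preferred weight = 415/6689 = 0.0620.
Mortgage bonds weight = 2871/6689 = 0.4292.
Equity contribution = 0.5087 × 12.5% = 6.3593%.
Preferred contribution = 0.0620 × 6.8% = 0.4219%.
Remaining for debt = 8.57% − 6.7812% = 1.7888%.
Rd × (1 − 19.7%) × 0.4292 = 1.7888%  ⇒  Rd = 5.1901%.

5.19%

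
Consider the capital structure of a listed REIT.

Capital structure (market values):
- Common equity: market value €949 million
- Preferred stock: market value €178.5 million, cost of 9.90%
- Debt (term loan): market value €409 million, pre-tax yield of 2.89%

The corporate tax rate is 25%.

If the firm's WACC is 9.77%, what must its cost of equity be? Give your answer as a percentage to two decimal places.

13.02%

Total capital V = 949 + 178.5 + 409 = 1536.5.
Equity weight = 949/1536.5 = 0.6176.
Preferred weight = 178.5/1536.5 = 0.1162.
Term loan weight = 409/1536.5 = 0.2662.
Debt contribution = 0.2662 × 2.89% × (1 − 25%) = 0.5770%.
Preferred contribution = 0.1162 × 9.9% = 1.1501%.
Required equity contribution = 9.77% − 1.7271% = 8.0429%.
Re = 8.0429% / 0.6176 = 13.0221%.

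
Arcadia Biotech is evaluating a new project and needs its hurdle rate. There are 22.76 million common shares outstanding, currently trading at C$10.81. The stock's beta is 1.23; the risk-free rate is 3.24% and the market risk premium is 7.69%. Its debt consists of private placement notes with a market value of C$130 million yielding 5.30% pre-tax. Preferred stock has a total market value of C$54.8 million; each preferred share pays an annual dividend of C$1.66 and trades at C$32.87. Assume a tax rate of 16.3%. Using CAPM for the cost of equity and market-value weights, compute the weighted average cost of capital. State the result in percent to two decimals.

9.23%

Cost of equity via CAPM: Re = 3.24% + 1.23 × 7.69% = 12.6987%.
Cost of preferred: Rp = 1.66 / 32.87 = 5.0502%.
Market value of equity E = 10.81 × 22.76m = 246.0356m.
Total capital V = 246.0356 + 54.8 + 130 = 430.8356.
Equity: weight = 246.0356/430.8356 = 0.5711; cost = 12.6987%.
Preferred: weight = 54.8/430.8356 = 0.1272; cost = 5.0502%.
Private placement notes: weight = 130/430.8356 = 0.3017; after-tax cost = 5.3% × (1 − 16.3%) = 4.4361%.
WACC = 0.5711 × 12.6987% + 0.1272 × 5.0502% + 0.3017 × 4.4361% = 9.2327%.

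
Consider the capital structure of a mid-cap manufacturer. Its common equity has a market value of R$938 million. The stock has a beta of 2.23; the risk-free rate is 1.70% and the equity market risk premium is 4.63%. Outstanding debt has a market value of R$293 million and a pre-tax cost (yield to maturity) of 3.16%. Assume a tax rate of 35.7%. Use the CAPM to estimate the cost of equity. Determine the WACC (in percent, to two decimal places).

9.65%

Cost of equity via CAPM: Re = 1.7% + 2.23 × 4.63% = 12.0249%.
Total capital V = 938 + 293 = 1231.
Equity: weight = 938/1231 = 0.7620; cost = 12.0249%.
Debt: weight = 293/1231 = 0.2380; after-tax cost = 3.16% × (1 − 35.7%) = 2.0319%.
WACC = 0.7620 × 12.0249% + 0.2380 × 2.0319% = 9.6464%.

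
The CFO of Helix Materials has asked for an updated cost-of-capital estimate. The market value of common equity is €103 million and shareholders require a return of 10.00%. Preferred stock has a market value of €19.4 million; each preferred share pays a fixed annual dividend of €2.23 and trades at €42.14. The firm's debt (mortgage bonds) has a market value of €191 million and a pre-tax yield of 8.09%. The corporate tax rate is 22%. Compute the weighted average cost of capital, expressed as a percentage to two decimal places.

Cost of preferred: Rp = 2.23 / 42.14 = 5.2919%.
Total capital V = 103 + 19.4 + 191 = 313.4.
Equity: weight = 103/313.4 = 0.3287; cost = 10%.
Preferred: weight = 19.4/313.4 = 0.0619; cost = 5.2919%.
Mortgage bonds: weight = 191/313.4 = 0.6094; after-tax cost = 8.09% × (1 − 22%) = 6.3102%.
WACC = 0.3287 × 10.0000% + 0.0619 × 5.2919% + 0.6094 × 6.3102% = 7.4598%.

7.46%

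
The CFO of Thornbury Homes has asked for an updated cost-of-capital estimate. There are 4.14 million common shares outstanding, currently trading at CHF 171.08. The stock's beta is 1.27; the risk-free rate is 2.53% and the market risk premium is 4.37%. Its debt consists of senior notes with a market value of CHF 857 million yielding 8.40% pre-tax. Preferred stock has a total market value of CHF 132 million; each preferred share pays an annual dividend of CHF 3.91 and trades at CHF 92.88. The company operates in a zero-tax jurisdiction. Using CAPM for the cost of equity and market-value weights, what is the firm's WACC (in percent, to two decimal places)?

Cost of equity via CAPM: Re = 2.53% + 1.27 × 4.37% = 8.0799%.
Cost of preferred: Rp = 3.91 / 92.88 = 4.2097%.
Market value of equity E = 171.08 × 4.14m = 708.2712m.
Total capital V = 708.2712 + 132 + 857 = 1697.2712.
Equity: weight = 708.2712/1697.2712 = 0.4173; cost = 8.0799%.
Preferred: weight = 132/1697.2712 = 0.0778; cost = 4.2097%.
Senior notes: weight = 857/1697.2712 = 0.5049; after-tax cost = 8.4% × (1 − 0%) = 8.4000%.
WACC = 0.4173 × 8.0799% + 0.0778 × 4.2097% + 0.5049 × 8.4000% = 7.9405%.

7.94%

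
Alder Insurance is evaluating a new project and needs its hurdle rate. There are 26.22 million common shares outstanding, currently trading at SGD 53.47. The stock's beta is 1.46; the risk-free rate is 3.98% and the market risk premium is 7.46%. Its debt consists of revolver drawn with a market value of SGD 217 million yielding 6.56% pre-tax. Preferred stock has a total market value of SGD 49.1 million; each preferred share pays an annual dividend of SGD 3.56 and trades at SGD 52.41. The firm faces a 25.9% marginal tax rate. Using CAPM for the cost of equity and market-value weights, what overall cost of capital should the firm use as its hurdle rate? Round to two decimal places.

13.33%

Cost of equity via CAPM: Re = 3.98% + 1.46 × 7.46% = 14.8716%.
Cost of preferred: Rp = 3.56 / 52.41 = 6.7926%.
Market value of equity E = 53.47 × 26.22m = 1401.9834m.
Total capital V = 1401.9834 + 49.1 + 217 = 1668.0834.
Equity: weight = 1401.9834/1668.0834 = 0.8405; cost = 14.8716%.
Preferred: weight = 49.1/1668.0834 = 0.0294; cost = 6.7926%.
Revolver drawn: weight = 217/1668.0834 = 0.1301; after-tax cost = 6.56% × (1 − 25.9%) = 4.8610%.
WACC = 0.8405 × 14.8716% + 0.0294 × 6.7926% + 0.1301 × 4.8610% = 13.3315%.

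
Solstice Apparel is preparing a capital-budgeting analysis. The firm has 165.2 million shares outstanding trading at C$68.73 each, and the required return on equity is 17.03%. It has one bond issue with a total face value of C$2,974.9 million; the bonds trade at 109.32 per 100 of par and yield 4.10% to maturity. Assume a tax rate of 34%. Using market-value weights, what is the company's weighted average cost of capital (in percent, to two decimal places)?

Market value of equity E = 68.73 × 165.2m = 11354.196m. Market value of debt D = 2974.9m × 109.32/100 = 3252.16068m.
Total capital V = 11354.196 + 3252.16068 = 14606.35668.
Equity: weight = 11354.196/14606.35668 = 0.7773; cost = 17.03%.
Bonds outstanding: weight = 3252.16068/14606.35668 = 0.2227; after-tax cost = 4.1% × (1 − 34%) = 2.7060%.
WACC = 0.7773 × 17.0300% + 0.2227 × 2.7060% = 13.8407%.

13.84%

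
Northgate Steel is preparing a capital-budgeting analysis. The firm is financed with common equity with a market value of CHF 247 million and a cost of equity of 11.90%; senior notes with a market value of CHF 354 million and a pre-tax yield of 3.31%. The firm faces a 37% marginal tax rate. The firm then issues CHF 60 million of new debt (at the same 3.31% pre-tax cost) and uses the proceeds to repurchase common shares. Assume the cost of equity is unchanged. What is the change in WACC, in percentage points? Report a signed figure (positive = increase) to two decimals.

Current WACC:
Total capital V = 247 + 354 = 601.
Equity: weight = 247/601 = 0.4110; cost = 11.9%.
Senior notes: weight = 354/601 = 0.5890; after-tax cost = 3.31% × (1 − 37%) = 2.0853%.
WACC = 0.4110 × 11.9000% + 0.5890 × 2.0853% = 6.1190%.
After the change:
Total capital V = 187 + 414 = 601.
Equity: weight = 187/601 = 0.3111; cost = 11.9%.
Senior notes: weight = 414/601 = 0.6889; after-tax cost = 3.31% × (1 − 37%) = 2.0853%.
WACC = 0.3111 × 11.9000% + 0.6889 × 2.0853% = 5.1391%.
Change in WACC = 5.1391% − 6.1190% = -0.9798 pp.

-0.98 pp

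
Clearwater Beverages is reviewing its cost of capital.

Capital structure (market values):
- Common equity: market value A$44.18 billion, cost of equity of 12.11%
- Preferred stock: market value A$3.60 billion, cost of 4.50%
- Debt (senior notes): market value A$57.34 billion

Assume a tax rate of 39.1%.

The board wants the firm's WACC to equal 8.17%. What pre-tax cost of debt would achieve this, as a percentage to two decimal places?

Total capital V = 44.18 + 3.6 + 57.34 = 105.12.
Equity weight = 44.18/105.12 = 0.4203.
Preferred weight = 3.6/105.12 = 0.0342.
Senior notes weight = 57.34/105.12 = 0.5455.
Equity contribution = 0.4203 × 12.11% = 5.0896%.
Preferred contribution = 0.0342 × 4.5% = 0.1541%.
Remaining for debt = 8.17% − 5.2437% = 2.9263%.
Rd × (1 − 39.1%) × 0.5455 = 2.9263%  ⇒  Rd = 8.8090%.

8.81%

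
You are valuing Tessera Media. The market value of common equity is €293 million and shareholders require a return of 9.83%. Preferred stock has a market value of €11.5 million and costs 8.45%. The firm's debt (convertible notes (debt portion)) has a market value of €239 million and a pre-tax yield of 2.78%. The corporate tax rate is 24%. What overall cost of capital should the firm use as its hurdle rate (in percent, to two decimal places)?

Total capital V = 293 + 11.5 + 239 = 543.5.
Equity: weight = 293/543.5 = 0.5391; cost = 9.83%.
Preferred: weight = 11.5/543.5 = 0.0212; cost = 8.45%.
Convertible notes (debt portion): weight = 239/543.5 = 0.4397; after-tax cost = 2.78% × (1 − 24%) = 2.1128%.
WACC = 0.5391 × 9.8300% + 0.0212 × 8.4500% + 0.4397 × 2.1128% = 6.4072%.

6.41%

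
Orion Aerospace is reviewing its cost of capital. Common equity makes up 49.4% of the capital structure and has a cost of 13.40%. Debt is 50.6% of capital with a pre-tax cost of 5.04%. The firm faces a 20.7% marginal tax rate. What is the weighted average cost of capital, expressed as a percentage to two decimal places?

After-tax cost of debt = 5.04% × (1 − 20.7%) = 3.9967%.
WACC = 0.494 × 13.4000% + 0.506 × 3.9967% = 8.6419%.

8.64%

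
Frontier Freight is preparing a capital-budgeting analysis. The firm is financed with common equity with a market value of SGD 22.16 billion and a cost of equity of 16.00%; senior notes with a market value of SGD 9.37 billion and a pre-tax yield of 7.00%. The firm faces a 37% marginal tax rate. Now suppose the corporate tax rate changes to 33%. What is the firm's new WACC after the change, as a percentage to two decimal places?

12.64%

After the change:
Total capital V = 22.16 + 9.37 = 31.53.
Equity: weight = 22.16/31.53 = 0.7028; cost = 16%.
Senior notes: weight = 9.37/31.53 = 0.2972; after-tax cost = 7% × (1 − 33%) = 4.6900%.
WACC = 0.7028 × 16.0000% + 0.2972 × 4.6900% = 12.6389%.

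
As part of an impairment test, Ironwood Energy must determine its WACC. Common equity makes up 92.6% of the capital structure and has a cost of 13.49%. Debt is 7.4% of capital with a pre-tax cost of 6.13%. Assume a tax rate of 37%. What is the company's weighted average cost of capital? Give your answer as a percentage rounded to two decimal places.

12.78%

After-tax cost of debt = 6.13% × (1 − 37%) = 3.8619%.
WACC = 0.926 × 13.4900% + 0.074 × 3.8619% = 12.7775%.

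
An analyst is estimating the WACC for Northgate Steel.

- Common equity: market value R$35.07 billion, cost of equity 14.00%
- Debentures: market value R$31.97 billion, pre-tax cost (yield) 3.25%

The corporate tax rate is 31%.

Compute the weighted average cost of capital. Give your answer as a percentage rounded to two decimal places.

Total capital V = 35.07 + 31.97 = 67.04.
Equity: weight = 35.07/67.04 = 0.5231; cost = 14%.
Debentures: weight = 31.97/67.04 = 0.4769; after-tax cost = 3.25% × (1 − 31%) = 2.2425%.
WACC = 0.5231 × 14.0000% + 0.4769 × 2.2425% = 8.3931%.

8.39%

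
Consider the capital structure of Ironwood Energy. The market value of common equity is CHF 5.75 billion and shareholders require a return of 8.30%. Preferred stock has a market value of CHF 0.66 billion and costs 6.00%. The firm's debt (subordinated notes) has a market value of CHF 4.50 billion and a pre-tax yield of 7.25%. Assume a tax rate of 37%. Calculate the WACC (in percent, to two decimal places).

6.62%

Total capital V = 5.75 + 0.66 + 4.5 = 10.91.
Equity: weight = 5.75/10.91 = 0.5270; cost = 8.3%.
Preferred: weight = 0.66/10.91 = 0.0605; cost = 6%.
Subordinated notes: weight = 4.5/10.91 = 0.4125; after-tax cost = 7.25% × (1 − 37%) = 4.5675%.
WACC = 0.5270 × 8.3000% + 0.0605 × 6.0000% + 0.4125 × 4.5675% = 6.6213%.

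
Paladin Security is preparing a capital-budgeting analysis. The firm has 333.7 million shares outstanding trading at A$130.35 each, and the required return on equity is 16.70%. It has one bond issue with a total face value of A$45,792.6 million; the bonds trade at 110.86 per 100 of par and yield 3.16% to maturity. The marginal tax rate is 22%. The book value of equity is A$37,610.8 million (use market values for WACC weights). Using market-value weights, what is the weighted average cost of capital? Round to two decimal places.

Market value of equity E = 130.35 × 333.7m = 43497.795m. Market value of debt D = 45792.6m × 110.86/100 = 50765.67636m.
Total capital V = 43497.795 + 50765.67636 = 94263.47136.
Equity: weight = 43497.795/94263.47136 = 0.4614; cost = 16.7%.
Bonds outstanding: weight = 50765.67636/94263.47136 = 0.5386; after-tax cost = 3.16% × (1 − 22%) = 2.4648%.
WACC = 0.4614 × 16.7000% + 0.5386 × 2.4648% = 9.0336%.

9.03%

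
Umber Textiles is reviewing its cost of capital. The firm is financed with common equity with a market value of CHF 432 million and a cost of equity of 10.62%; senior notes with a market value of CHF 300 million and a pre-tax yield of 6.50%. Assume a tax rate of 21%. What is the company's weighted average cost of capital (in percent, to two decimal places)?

8.37%

Total capital V = 432 + 300 = 732.
Equity: weight = 432/732 = 0.5902; cost = 10.62%.
Senior notes: weight = 300/732 = 0.4098; after-tax cost = 6.5% × (1 − 21%) = 5.1350%.
WACC = 0.5902 × 10.6200% + 0.4098 × 5.1350% = 8.3720%.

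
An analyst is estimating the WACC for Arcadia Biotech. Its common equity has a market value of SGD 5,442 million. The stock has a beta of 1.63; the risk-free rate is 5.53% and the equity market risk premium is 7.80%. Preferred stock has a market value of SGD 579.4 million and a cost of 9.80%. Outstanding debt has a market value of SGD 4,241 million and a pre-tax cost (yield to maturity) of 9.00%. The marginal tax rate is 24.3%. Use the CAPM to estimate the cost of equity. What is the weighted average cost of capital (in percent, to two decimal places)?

13.04%

Cost of equity via CAPM: Re = 5.53% + 1.63 × 7.8% = 18.2440%.
Total capital V = 5442 + 579.4 + 4241 = 10262.4.
Equity: weight = 5442/10262.4 = 0.5303; cost = 18.244%.
Preferred: weight = 579.4/10262.4 = 0.0565; cost = 9.8%.
Debt: weight = 4241/10262.4 = 0.4133; after-tax cost = 9% × (1 − 24.3%) = 6.8130%.
WACC = 0.5303 × 18.2440% + 0.0565 × 9.8000% + 0.4133 × 6.8130% = 13.0433%.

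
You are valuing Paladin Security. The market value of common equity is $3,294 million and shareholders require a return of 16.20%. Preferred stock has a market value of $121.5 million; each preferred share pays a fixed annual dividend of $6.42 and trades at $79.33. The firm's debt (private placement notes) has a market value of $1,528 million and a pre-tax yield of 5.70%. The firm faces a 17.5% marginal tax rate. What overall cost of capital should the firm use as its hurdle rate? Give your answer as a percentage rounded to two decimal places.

12.45%

Cost of preferred: Rp = 6.42 / 79.33 = 8.0928%.
Total capital V = 3294 + 121.5 + 1528 = 4943.5.
Equity: weight = 3294/4943.5 = 0.6663; cost = 16.2%.
Preferred: weight = 121.5/4943.5 = 0.0246; cost = 8.0928%.
Private placement notes: weight = 1528/4943.5 = 0.3091; after-tax cost = 5.7% × (1 − 17.5%) = 4.7025%.
WACC = 0.6663 × 16.2000% + 0.0246 × 8.0928% + 0.3091 × 4.7025% = 12.4469%.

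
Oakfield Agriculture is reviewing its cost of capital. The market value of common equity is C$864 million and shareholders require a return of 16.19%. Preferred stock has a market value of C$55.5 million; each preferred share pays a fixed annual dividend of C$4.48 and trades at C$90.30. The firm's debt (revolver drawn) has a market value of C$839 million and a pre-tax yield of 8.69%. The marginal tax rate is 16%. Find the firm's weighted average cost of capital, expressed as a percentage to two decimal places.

Cost of preferred: Rp = 4.48 / 90.3 = 4.9612%.
Total capital V = 864 + 55.5 + 839 = 1758.5.
Equity: weight = 864/1758.5 = 0.4913; cost = 16.19%.
Preferred: weight = 55.5/1758.5 = 0.0316; cost = 4.9612%.
Revolver drawn: weight = 839/1758.5 = 0.4771; after-tax cost = 8.69% × (1 − 16%) = 7.2996%.
WACC = 0.4913 × 16.1900% + 0.0316 × 4.9612% + 0.4771 × 7.2996% = 11.5939%.

11.59%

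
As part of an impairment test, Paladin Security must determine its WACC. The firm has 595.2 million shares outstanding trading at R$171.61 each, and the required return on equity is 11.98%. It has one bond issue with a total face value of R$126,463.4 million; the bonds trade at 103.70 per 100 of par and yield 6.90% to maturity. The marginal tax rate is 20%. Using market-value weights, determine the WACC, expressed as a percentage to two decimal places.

Market value of equity E = 171.61 × 595.2m = 102142.272m. Market value of debt D = 126463.4m × 103.7/100 = 131142.5458m.
Total capital V = 102142.272 + 131142.5458 = 233284.8178.
Equity: weight = 102142.272/233284.8178 = 0.4378; cost = 11.98%.
Bonds outstanding: weight = 131142.5458/233284.8178 = 0.5622; after-tax cost = 6.9% × (1 − 20%) = 5.5200%.
WACC = 0.4378 × 11.9800% + 0.5622 × 5.5200% = 8.3485%.

8.35%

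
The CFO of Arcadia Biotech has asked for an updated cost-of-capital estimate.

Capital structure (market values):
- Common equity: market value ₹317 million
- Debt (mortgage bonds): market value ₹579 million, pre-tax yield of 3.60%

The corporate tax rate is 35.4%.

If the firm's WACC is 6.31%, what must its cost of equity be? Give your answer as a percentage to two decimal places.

Total capital V = 317 + 579 = 896.
Equity weight = 317/896 = 0.3538.
Mortgage bonds weight = 579/896 = 0.6462.
Debt contribution = 0.6462 × 3.6% × (1 − 35.4%) = 1.5028%.
Required equity contribution = 6.31% − 1.5028% = 4.8072%.
Re = 4.8072% / 0.3538 = 13.5875%.

13.59%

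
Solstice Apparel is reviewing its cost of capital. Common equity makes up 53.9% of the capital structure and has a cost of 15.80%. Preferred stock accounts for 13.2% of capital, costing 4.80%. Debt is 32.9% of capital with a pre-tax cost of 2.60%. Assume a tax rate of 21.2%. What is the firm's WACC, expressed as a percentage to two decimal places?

9.82%

After-tax cost of debt = 2.6% × (1 − 21.2%) = 2.0488%.
WACC = 0.539 × 15.8000% + 0.132 × 4.8000% + 0.329 × 2.0488% = 9.8239%.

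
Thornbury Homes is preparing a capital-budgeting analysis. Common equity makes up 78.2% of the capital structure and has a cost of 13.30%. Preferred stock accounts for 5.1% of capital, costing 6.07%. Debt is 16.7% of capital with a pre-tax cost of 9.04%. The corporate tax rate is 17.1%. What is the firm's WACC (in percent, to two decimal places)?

After-tax cost of debt = 9.04% × (1 − 17.1%) = 7.4942%.
WACC = 0.782 × 13.3000% + 0.051 × 6.0700% + 0.167 × 7.4942% = 11.9617%.

11.96%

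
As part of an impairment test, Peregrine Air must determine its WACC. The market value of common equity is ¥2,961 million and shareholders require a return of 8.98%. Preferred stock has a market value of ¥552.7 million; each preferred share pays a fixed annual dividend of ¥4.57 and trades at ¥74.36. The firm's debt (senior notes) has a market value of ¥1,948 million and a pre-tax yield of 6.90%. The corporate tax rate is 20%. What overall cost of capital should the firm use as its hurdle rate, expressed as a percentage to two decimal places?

7.46%

Cost of preferred: Rp = 4.57 / 74.36 = 6.1458%.
Total capital V = 2961 + 552.7 + 1948 = 5461.7.
Equity: weight = 2961/5461.7 = 0.5421; cost = 8.98%.
Preferred: weight = 552.7/5461.7 = 0.1012; cost = 6.1458%.
Senior notes: weight = 1948/5461.7 = 0.3567; after-tax cost = 6.9% × (1 − 20%) = 5.5200%.
WACC = 0.5421 × 8.9800% + 0.1012 × 6.1458% + 0.3567 × 5.5200% = 7.4591%.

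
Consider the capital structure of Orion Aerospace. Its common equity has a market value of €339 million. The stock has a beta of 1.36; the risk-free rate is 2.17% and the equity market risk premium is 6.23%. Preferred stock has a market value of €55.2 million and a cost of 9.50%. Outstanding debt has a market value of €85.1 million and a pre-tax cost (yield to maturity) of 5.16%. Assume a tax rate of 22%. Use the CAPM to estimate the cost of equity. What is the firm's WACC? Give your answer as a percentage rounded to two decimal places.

9.34%

Cost of equity via CAPM: Re = 2.17% + 1.36 × 6.23% = 10.6428%.
Total capital V = 339 + 55.2 + 85.1 = 479.3.
Equity: weight = 339/479.3 = 0.7073; cost = 10.6428%.
Preferred: weight = 55.2/479.3 = 0.1152; cost = 9.5%.
Debt: weight = 85.1/479.3 = 0.1776; after-tax cost = 5.16% × (1 − 22%) = 4.0248%.
WACC = 0.7073 × 10.6428% + 0.1152 × 9.5000% + 0.1776 × 4.0248% = 9.3362%.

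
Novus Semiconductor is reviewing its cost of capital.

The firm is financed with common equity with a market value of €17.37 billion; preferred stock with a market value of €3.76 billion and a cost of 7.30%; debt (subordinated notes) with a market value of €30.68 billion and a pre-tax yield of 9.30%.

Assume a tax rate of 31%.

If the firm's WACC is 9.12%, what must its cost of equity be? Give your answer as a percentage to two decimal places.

14.29%

Total capital V = 17.37 + 3.76 + 30.68 = 51.81.
Equity weight = 17.37/51.81 = 0.3353.
Preferred weight = 3.76/51.81 = 0.0726.
Subordinated notes weight = 30.68/51.81 = 0.5922.
Debt contribution = 0.5922 × 9.3% × (1 − 31%) = 3.7999%.
Preferred contribution = 0.0726 × 7.3% = 0.5298%.
Required equity contribution = 9.12% − 4.3297% = 4.7903%.
Re = 4.7903% / 0.3353 = 14.2882%.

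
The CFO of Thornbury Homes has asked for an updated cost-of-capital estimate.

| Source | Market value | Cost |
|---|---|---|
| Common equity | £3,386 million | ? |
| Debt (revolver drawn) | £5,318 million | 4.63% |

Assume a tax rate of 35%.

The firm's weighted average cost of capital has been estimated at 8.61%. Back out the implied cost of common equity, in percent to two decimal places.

Total capital V = 3386 + 5318 = 8704.
Equity weight = 3386/8704 = 0.3890.
Revolver drawn weight = 5318/8704 = 0.6110.
Debt contribution = 0.6110 × 4.63% × (1 − 35%) = 1.8388%.
Required equity contribution = 8.61% − 1.8388% = 6.7712%.
Re = 6.7712% / 0.3890 = 17.4061%.

17.41%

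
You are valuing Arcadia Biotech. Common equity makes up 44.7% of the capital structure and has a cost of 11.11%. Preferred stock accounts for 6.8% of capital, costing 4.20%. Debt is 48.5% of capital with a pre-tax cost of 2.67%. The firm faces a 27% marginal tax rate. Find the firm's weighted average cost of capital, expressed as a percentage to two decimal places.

After-tax cost of debt = 2.67% × (1 − 27%) = 1.9491%.
WACC = 0.447 × 11.1100% + 0.068 × 4.2000% + 0.485 × 1.9491% = 6.1971%.

6.20%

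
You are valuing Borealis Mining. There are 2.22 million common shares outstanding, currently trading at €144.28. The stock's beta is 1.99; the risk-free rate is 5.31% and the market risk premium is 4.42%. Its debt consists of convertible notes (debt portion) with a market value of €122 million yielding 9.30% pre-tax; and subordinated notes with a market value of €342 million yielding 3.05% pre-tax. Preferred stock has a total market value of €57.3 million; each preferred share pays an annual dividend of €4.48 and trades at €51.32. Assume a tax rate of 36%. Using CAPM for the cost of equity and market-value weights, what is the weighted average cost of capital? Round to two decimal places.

7.62%

Cost of equity via CAPM: Re = 5.31% + 1.99 × 4.42% = 14.1058%.
Cost of preferred: Rp = 4.48 / 51.32 = 8.7295%.
Market value of equity E = 144.28 × 2.22m = 320.3016m.
Total capital V = 320.3016 + 57.3 + 122 + 342 = 841.6016.
Equity: weight = 320.3016/841.6016 = 0.3806; cost = 14.1058%.
Preferred: weight = 57.3/841.6016 = 0.0681; cost = 8.7295%.
Convertible notes (debt portion): weight = 122/841.6016 = 0.1450; after-tax cost = 9.3% × (1 − 36%) = 5.9520%.
Subordinated notes: weight = 342/841.6016 = 0.4064; after-tax cost = 3.05% × (1 − 36%) = 1.9520%.
WACC = 0.3806 × 14.1058% + 0.0681 × 8.7295% + 0.1450 × 5.9520% + 0.4064 × 1.9520% = 7.6189%.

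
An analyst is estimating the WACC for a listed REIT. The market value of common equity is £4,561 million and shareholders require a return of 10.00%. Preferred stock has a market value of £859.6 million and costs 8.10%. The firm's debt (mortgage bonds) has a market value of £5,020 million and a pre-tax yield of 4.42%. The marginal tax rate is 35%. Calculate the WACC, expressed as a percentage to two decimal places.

6.42%

Total capital V = 4561 + 859.6 + 5020 = 10440.6.
Equity: weight = 4561/10440.6 = 0.4369; cost = 10%.
Preferred: weight = 859.6/10440.6 = 0.0823; cost = 8.1%.
Mortgage bonds: weight = 5020/10440.6 = 0.4808; after-tax cost = 4.42% × (1 − 35%) = 2.8730%.
WACC = 0.4369 × 10.0000% + 0.0823 × 8.1000% + 0.4808 × 2.8730% = 6.4168%.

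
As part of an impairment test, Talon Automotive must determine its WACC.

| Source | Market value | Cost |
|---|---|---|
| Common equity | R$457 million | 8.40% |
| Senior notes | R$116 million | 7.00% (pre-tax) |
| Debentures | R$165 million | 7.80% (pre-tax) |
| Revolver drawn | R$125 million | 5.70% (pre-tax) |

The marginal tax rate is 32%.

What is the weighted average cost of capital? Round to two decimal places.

6.66%

Total capital V = 457 + 116 + 165 + 125 = 863.
Equity: weight = 457/863 = 0.5295; cost = 8.4%.
Senior notes: weight = 116/863 = 0.1344; after-tax cost = 7% × (1 − 32%) = 4.7600%.
Debentures: weight = 165/863 = 0.1912; after-tax cost = 7.8% × (1 − 32%) = 5.3040%.
Revolver drawn: weight = 125/863 = 0.1448; after-tax cost = 5.7% × (1 − 32%) = 3.8760%.
WACC = 0.5295 × 8.4000% + 0.1344 × 4.7600% + 0.1912 × 5.3040% + 0.1448 × 3.8760% = 6.6635%.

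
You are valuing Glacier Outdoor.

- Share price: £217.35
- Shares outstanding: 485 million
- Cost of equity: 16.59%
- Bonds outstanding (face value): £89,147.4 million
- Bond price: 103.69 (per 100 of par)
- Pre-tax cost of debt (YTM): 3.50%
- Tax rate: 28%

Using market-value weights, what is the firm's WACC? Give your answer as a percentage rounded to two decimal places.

Market value of equity E = 217.35 × 485m = 105414.75m. Market value of debt D = 89147.4m × 103.69/100 = 92436.93906m.
Total capital V = 105414.75 + 92436.93906 = 197851.68906.
Equity: weight = 105414.75/197851.68906 = 0.5328; cost = 16.59%.
Bonds outstanding: weight = 92436.93906/197851.68906 = 0.4672; after-tax cost = 3.5% × (1 − 28%) = 2.5200%.
WACC = 0.5328 × 16.5900% + 0.4672 × 2.5200% = 10.0165%.

10.02%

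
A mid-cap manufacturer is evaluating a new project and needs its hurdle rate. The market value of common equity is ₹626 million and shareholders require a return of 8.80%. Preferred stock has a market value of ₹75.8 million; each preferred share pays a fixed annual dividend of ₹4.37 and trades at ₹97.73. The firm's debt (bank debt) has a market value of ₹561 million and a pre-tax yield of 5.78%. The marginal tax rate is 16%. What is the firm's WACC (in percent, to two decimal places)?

6.79%

Cost of preferred: Rp = 4.37 / 97.73 = 4.4715%.
Total capital V = 626 + 75.8 + 561 = 1262.8.
Equity: weight = 626/1262.8 = 0.4957; cost = 8.8%.
Preferred: weight = 75.8/1262.8 = 0.0600; cost = 4.4715%.
Bank debt: weight = 561/1262.8 = 0.4443; after-tax cost = 5.78% × (1 − 16%) = 4.8552%.
WACC = 0.4957 × 8.8000% + 0.0600 × 4.4715% + 0.4443 × 4.8552% = 6.7877%.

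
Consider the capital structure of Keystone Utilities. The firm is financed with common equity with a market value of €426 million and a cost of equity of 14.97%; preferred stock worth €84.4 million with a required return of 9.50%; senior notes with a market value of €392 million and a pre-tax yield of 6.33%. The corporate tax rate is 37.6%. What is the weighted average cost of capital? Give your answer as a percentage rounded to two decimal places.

Total capital V = 426 + 84.4 + 392 = 902.4.
Equity: weight = 426/902.4 = 0.4721; cost = 14.97%.
Preferred: weight = 84.4/902.4 = 0.0935; cost = 9.5%.
Senior notes: weight = 392/902.4 = 0.4344; after-tax cost = 6.33% × (1 − 37.6%) = 3.9499%.
WACC = 0.4721 × 14.9700% + 0.0935 × 9.5000% + 0.4344 × 3.9499% = 9.6713%.

9.67%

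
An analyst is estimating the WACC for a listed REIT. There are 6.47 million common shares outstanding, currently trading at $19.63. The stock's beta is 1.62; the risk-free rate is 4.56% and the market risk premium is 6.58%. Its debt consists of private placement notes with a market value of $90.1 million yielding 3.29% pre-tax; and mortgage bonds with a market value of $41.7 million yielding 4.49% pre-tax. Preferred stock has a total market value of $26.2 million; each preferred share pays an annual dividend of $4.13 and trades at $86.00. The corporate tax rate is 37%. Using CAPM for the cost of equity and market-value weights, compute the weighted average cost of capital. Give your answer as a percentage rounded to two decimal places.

8.29%

Cost of equity via CAPM: Re = 4.56% + 1.62 × 6.58% = 15.2196%.
Cost of preferred: Rp = 4.13 / 86.0 = 4.8023%.
Market value of equity E = 19.63 × 6.47m = 127.0061m.
Total capital V = 127.0061 + 26.2 + 90.1 + 41.7 = 285.0061.
Equity: weight = 127.0061/285.0061 = 0.4456; cost = 15.2196%.
Preferred: weight = 26.2/285.0061 = 0.0919; cost = 4.8023%.
Private placement notes: weight = 90.1/285.0061 = 0.3161; after-tax cost = 3.29% × (1 − 37%) = 2.0727%.
Mortgage bonds: weight = 41.7/285.0061 = 0.1463; after-tax cost = 4.49% × (1 − 37%) = 2.8287%.
WACC = 0.4456 × 15.2196% + 0.0919 × 4.8023% + 0.3161 × 2.0727% + 0.1463 × 2.8287% = 8.2928%.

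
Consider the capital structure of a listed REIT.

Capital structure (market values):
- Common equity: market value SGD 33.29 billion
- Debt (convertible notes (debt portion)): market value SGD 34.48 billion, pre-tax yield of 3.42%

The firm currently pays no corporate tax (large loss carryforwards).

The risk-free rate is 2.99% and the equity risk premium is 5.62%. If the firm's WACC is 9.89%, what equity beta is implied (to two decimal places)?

Total capital V = 33.29 + 34.48 = 67.77.
Equity weight = 33.29/67.77 = 0.4912.
Convertible notes (debt portion) weight = 34.48/67.77 = 0.5088.
Debt contribution = 0.5088 × 3.42% × (1 − 0%) = 1.7400%.
Required equity contribution = 9.89% − 1.7400% = 8.1500%  ⇒  Re = 16.5913%.
CAPM: 16.5913% = 2.99% + β × 5.62%  ⇒  β = 2.4202.

2.42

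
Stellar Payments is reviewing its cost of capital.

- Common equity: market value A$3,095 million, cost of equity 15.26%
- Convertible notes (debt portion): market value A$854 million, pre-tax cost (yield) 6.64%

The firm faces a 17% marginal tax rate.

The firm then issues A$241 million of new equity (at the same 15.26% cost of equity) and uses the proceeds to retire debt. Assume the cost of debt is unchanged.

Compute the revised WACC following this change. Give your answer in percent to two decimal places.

13.75%

After the change:
Total capital V = 3336 + 613 = 3949.
Equity: weight = 3336/3949 = 0.8448; cost = 15.26%.
Convertible notes (debt portion): weight = 613/3949 = 0.1552; after-tax cost = 6.64% × (1 − 17%) = 5.5112%.
WACC = 0.8448 × 15.2600% + 0.1552 × 5.5112% = 13.7467%.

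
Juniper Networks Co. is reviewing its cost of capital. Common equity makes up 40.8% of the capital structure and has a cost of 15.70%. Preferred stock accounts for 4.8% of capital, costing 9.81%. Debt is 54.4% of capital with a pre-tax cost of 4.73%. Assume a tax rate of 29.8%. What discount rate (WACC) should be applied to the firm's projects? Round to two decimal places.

8.68%

After-tax cost of debt = 4.73% × (1 − 29.8%) = 3.3205%.
WACC = 0.408 × 15.7000% + 0.048 × 9.8100% + 0.544 × 3.3205% = 8.6828%.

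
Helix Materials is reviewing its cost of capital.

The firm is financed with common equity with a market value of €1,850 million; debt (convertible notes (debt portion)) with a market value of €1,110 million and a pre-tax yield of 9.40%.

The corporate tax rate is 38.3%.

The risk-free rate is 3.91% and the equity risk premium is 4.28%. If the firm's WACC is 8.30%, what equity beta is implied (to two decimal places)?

Total capital V = 1850 + 1110 = 2960.
Equity weight = 1850/2960 = 0.6250.
Convertible notes (debt portion) weight = 1110/2960 = 0.3750.
Debt contribution = 0.3750 × 9.4% × (1 − 38.3%) = 2.1749%.
Required equity contribution = 8.3% − 2.1749% = 6.1251%  ⇒  Re = 9.8001%.
CAPM: 9.8001% = 3.91% + β × 4.28%  ⇒  β = 1.3762.

1.38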